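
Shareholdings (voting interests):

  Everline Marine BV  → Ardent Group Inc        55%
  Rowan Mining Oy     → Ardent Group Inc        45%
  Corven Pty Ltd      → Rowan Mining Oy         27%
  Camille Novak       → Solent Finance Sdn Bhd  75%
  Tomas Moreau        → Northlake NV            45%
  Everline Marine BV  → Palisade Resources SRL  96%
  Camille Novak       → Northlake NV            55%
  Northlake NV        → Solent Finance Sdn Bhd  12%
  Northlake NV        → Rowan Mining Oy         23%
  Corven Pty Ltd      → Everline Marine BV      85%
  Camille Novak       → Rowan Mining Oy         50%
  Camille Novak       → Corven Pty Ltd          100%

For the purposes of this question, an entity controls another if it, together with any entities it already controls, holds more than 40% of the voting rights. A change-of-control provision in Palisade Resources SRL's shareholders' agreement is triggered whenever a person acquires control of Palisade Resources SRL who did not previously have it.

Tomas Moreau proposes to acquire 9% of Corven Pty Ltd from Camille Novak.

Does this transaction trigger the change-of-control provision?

No

The purchase adds only to Tomas's holdings (Camille's stake shrinks), so Tomas is the only person who could newly come to control Palisade.
Tomas holds 45% of Northlake, so Tomas controls Northlake.
Neither Tomas nor any entity Tomas controls holds any voting interest in Palisade.
So before the transaction, Tomas does not control Palisade.
After the purchase, Tomas holds 9% of Corven directly, and Camille's stake falls to 91%.
Tomas's side now holds 9% of Corven, not > 40%, so Tomas still does not control Corven.
After the transaction, neither Tomas nor any entity Tomas controls holds a voting interest in Palisade, so Tomas still does not control it.
No new person acquires control, so the clause is not triggered.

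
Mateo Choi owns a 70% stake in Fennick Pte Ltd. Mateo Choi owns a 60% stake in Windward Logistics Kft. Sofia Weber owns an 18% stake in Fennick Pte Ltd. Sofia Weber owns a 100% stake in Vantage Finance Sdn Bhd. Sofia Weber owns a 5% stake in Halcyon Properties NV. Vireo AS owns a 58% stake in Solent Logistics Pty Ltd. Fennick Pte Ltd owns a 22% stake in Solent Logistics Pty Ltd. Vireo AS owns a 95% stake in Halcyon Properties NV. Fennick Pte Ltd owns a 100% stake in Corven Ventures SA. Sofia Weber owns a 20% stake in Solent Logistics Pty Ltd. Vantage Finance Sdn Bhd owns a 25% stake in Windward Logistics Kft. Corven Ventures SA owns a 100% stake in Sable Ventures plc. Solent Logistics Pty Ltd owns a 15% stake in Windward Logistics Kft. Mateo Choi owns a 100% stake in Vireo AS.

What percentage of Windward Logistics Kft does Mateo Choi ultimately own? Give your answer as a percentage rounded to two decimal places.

Mateo reaches Windward along 3 paths.
Direct stake: 60% = 60%.
Via Vireo → Solent: 100% × 58% × 15% = 8.7%.
Via Fennick → Solent: 70% × 22% × 15% = 2.31%.
Total: 60% + 8.7% + 2.31% = 71.01%.

71.01%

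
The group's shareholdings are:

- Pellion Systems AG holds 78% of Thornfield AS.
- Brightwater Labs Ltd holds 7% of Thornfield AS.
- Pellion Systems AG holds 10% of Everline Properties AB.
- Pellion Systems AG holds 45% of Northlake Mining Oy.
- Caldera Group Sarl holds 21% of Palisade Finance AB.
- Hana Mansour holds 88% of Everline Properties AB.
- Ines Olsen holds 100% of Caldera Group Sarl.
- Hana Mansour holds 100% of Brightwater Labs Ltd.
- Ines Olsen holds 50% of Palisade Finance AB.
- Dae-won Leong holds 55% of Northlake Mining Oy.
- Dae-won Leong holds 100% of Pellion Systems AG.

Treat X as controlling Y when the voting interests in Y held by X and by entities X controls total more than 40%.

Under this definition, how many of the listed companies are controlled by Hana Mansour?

Hana holds 100% of Brightwater, so Hana controls Brightwater.
Hana holds 88% of Everline, so Hana controls Everline.
No other company's threshold is met.
Hana controls 2 companies.

2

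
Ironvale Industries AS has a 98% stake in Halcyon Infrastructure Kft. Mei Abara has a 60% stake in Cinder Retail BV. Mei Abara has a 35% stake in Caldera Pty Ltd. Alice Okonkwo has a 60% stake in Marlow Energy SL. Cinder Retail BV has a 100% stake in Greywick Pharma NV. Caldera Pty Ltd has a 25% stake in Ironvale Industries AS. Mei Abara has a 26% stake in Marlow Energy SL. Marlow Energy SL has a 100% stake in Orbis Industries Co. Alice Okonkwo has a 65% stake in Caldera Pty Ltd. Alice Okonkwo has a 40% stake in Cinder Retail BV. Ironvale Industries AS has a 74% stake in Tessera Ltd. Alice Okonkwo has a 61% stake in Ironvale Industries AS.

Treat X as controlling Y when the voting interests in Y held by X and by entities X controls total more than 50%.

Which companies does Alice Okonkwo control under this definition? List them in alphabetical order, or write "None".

Alice holds 60% of Marlow, so Alice controls Marlow.
Alice holds 65% of Caldera, so Alice controls Caldera.
Caldera and Alice together hold 25% + 61% = 86% of Ironvale, so Alice controls Ironvale.
Ironvale holds 98% of Halcyon, so Alice controls Halcyon.
Ironvale holds 74% of Tessera, so Alice controls Tessera.
Marlow holds 100% of Orbis, so Alice controls Orbis.
No other company's threshold is met.

Caldera Pty Ltd, Halcyon Infrastructure Kft, Ironvale Industries AS, Marlow Energy SL, Orbis Industries Co, Tessera Ltd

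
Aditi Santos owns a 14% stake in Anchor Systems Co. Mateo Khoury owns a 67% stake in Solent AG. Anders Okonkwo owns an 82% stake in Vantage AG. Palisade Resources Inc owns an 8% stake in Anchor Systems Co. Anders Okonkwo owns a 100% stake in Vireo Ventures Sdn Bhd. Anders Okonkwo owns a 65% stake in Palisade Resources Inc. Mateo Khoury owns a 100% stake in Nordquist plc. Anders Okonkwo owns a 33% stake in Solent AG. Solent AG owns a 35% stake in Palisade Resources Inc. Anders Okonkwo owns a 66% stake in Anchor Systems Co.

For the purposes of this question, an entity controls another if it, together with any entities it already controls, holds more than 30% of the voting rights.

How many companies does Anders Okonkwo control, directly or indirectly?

Anders holds 33% of Solent, so Anders controls Solent.
Anders holds 100% of Vireo, so Anders controls Vireo.
Solent and Anders together hold 35% + 65% = 100% of Palisade, so Anders controls Palisade.
Anders and Palisade together hold 66% + 8% = 74% of Anchor, so Anders controls Anchor.
Anders holds 82% of Vantage, so Anders controls Vantage.
No other company's threshold is met.
Anders controls 5 companies.

5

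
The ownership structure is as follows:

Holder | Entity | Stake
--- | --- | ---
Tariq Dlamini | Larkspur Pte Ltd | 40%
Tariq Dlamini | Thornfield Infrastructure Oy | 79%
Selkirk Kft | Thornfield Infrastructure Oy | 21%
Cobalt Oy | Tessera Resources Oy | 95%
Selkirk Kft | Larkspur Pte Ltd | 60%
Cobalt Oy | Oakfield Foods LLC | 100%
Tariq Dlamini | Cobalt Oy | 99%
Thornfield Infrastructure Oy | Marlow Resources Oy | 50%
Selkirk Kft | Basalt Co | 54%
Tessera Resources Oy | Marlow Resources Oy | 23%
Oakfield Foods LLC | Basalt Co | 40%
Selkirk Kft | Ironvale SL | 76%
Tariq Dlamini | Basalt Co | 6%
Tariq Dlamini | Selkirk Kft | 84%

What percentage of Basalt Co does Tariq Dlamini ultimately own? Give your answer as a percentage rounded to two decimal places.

Tariq reaches Basalt along 3 paths.
Direct stake: 6% = 6%.
Via Selkirk: 84% × 54% = 45.36%.
Via Cobalt → Oakfield: 99% × 100% × 40% = 39.6%.
Total: 6% + 45.36% + 39.6% = 90.96%.

90.96%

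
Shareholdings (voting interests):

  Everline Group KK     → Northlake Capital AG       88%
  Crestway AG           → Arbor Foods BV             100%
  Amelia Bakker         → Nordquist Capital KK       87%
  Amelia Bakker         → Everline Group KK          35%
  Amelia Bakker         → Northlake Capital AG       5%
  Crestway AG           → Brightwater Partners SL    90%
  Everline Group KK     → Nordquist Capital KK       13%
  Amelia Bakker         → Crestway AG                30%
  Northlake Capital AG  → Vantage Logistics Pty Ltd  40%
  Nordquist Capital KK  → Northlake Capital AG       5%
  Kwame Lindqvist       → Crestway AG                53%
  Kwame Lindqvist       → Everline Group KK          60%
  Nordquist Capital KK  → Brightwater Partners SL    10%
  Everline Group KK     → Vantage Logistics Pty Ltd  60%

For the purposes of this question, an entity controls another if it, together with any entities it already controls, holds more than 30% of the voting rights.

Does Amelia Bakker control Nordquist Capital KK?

Amelia holds 35% of Everline, so Amelia controls Everline.
Amelia and Everline together hold 87% + 13% = 100% of Nordquist, so Amelia controls Nordquist.

Yes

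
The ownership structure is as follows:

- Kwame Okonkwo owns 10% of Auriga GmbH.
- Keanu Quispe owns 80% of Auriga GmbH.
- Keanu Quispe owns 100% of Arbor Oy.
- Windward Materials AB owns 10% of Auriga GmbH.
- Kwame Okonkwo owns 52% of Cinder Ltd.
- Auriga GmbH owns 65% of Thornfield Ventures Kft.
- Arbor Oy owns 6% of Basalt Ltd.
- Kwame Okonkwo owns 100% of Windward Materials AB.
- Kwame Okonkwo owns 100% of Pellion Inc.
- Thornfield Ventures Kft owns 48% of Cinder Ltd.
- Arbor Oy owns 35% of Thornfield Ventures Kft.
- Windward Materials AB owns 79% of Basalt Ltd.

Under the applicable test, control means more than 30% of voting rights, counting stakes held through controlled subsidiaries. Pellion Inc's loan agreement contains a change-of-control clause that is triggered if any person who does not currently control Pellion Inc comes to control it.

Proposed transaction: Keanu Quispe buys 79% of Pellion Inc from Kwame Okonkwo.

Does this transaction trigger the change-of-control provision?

The purchase adds only to Keanu's holdings (Kwame's stake shrinks), so Keanu is the only person who could newly come to control Pellion.
Keanu holds 100% of Arbor, so Keanu controls Arbor.
Keanu holds 80% of Auriga, so Keanu controls Auriga.
Auriga and Arbor together hold 65% + 35% = 100% of Thornfield, so Keanu controls Thornfield.
Thornfield holds 48% of Cinder, so Keanu controls Cinder.
Neither Keanu nor any entity Keanu controls holds any voting interest in Pellion.
So before the transaction, Keanu does not control Pellion.
After the purchase, Keanu holds 79% of Pellion directly, and Kwame's stake falls to 21%.
Keanu holds 79% of Pellion, so Keanu controls Pellion.
Keanu did not control Pellion before and does after, so the clause is triggered.

Yes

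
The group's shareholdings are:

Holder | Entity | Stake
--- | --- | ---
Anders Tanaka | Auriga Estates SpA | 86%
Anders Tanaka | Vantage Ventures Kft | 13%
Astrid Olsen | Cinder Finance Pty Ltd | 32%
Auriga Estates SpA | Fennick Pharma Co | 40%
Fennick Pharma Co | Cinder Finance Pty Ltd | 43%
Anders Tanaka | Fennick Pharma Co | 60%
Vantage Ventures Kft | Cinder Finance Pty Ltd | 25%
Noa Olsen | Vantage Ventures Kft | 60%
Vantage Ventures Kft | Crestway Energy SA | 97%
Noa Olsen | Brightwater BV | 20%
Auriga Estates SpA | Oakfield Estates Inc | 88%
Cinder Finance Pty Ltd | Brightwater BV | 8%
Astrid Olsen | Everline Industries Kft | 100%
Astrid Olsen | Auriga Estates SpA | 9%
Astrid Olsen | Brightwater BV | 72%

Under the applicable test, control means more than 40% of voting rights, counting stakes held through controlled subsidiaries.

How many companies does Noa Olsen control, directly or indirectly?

2

Noa holds 60% of Vantage, so Noa controls Vantage.
Vantage holds 97% of Crestway, so Noa controls Crestway.
No other company's threshold is met.
Noa controls 2 companies.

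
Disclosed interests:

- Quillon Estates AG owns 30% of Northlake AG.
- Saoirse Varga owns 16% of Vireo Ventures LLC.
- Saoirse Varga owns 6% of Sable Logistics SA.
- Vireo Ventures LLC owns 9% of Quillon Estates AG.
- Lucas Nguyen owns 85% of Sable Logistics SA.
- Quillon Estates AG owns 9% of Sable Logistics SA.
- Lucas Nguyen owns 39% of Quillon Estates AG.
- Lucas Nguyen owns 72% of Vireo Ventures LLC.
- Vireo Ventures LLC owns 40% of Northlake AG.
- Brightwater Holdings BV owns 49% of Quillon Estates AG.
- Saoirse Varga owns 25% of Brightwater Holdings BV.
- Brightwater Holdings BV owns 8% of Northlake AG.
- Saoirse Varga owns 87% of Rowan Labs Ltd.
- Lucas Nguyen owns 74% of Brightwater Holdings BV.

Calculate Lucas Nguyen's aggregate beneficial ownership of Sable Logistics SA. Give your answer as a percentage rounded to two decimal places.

Lucas reaches Sable along 4 paths.
Direct stake: 85% = 85%.
Via Brightwater → Quillon: 74% × 49% × 9% = 3.2634%.
Via Quillon: 39% × 9% = 3.51%.
Via Vireo → Quillon: 72% × 9% × 9% = 0.5832%.
Total: 85% + 3.2634% + 3.51% + 0.5832% = 92.3566%.
Rounded: 92.36%.

92.36%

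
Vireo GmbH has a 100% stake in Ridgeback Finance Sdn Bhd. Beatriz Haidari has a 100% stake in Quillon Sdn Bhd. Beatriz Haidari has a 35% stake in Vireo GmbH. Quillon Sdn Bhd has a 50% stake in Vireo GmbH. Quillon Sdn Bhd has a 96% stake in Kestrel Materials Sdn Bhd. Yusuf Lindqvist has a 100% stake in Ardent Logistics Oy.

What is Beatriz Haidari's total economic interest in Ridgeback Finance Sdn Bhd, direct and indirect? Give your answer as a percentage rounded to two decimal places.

Beatriz reaches Ridgeback along 2 paths.
Via Quillon → Vireo: 100% × 50% × 100% = 50%.
Via Vireo: 35% × 100% = 35%.
Total: 50% + 35% = 85%.
Rounded: 85.00%.

85.00%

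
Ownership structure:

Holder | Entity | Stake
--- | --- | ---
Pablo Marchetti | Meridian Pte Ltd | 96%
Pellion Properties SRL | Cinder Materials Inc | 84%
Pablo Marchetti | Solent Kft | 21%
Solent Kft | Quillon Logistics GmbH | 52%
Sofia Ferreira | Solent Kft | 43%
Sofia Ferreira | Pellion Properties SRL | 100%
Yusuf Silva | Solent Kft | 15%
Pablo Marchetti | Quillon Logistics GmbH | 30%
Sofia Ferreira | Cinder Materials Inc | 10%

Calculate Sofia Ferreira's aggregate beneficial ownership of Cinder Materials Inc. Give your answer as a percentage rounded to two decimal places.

Sofia reaches Cinder along 2 paths.
Direct stake: 10% = 10%.
Via Pellion: 100% × 84% = 84%.
Total: 10% + 84% = 94%.
Rounded: 94.00%.

94.00%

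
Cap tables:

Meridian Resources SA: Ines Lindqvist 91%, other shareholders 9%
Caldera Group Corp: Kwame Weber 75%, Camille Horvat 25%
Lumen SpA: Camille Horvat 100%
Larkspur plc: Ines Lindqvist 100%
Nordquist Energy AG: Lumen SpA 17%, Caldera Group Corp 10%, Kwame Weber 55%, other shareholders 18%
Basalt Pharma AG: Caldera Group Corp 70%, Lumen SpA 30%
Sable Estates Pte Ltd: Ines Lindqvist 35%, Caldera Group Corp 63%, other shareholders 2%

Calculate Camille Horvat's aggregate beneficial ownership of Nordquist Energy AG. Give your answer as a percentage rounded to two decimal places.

Camille reaches Nordquist along 2 paths.
Via Lumen: 100% × 17% = 17%.
Via Caldera: 25% × 10% = 2.5%.
Total: 17% + 2.5% = 19.5%.
Rounded: 19.50%.

19.50%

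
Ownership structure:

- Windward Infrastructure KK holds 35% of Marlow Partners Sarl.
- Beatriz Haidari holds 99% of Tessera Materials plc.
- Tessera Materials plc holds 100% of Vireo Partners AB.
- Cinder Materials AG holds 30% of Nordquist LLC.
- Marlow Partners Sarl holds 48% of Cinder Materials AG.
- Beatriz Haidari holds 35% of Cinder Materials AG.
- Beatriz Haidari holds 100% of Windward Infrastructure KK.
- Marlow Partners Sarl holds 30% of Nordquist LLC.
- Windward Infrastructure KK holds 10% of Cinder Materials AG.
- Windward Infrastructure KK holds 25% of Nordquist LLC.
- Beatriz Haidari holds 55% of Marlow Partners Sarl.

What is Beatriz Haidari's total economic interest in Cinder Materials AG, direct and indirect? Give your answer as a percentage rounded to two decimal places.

88.20%

Beatriz reaches Cinder along 4 paths.
Via Marlow: 55% × 48% = 26.4%.
Via Windward → Marlow: 100% × 35% × 48% = 16.8%.
Via Windward: 100% × 10% = 10%.
Direct stake: 35% = 35%.
Total: 26.4% + 16.8% + 10% + 35% = 88.2%.
Rounded: 88.20%.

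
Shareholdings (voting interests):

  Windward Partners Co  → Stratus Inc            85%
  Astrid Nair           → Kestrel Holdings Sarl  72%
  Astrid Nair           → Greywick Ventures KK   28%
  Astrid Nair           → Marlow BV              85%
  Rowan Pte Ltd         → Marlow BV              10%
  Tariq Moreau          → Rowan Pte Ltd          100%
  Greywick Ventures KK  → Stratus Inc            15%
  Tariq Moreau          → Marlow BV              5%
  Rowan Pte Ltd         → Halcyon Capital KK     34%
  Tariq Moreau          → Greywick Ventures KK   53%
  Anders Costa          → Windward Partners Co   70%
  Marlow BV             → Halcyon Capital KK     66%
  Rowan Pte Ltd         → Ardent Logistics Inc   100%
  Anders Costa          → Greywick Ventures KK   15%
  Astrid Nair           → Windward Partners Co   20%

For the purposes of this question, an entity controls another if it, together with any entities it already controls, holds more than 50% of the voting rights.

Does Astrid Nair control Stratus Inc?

Astrid holds 72% of Kestrel, so Astrid controls Kestrel.
Astrid holds 85% of Marlow, so Astrid controls Marlow.
Marlow holds 66% of Halcyon, so Astrid controls Halcyon.
Neither Astrid nor any entity Astrid controls holds any voting interest in Stratus.
So Astrid does not control Stratus.

No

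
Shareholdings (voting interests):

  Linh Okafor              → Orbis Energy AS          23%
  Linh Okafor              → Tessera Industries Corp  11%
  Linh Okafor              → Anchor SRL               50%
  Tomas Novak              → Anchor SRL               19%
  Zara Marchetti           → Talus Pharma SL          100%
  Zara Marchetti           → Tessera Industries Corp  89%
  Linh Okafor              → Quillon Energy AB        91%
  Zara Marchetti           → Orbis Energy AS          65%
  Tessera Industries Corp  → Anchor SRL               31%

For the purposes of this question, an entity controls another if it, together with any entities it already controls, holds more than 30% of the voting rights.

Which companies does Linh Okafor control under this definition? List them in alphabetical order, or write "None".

Anchor SRL, Quillon Energy AB

Linh holds 91% of Quillon, so Linh controls Quillon.
Linh holds 50% of Anchor, so Linh controls Anchor.
No other company's threshold is met.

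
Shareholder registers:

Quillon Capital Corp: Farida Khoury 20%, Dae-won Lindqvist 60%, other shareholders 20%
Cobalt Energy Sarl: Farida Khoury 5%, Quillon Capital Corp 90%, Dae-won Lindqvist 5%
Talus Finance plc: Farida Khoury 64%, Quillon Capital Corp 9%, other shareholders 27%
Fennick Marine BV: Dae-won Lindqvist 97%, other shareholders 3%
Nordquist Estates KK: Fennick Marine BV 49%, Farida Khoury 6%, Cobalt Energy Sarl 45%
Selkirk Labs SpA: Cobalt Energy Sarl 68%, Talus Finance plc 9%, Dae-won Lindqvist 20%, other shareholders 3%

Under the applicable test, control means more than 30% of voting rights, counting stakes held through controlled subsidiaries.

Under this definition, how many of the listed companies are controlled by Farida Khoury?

1

Farida holds 64% of Talus, so Farida controls Talus.
No other company's threshold is met.
Farida controls 1 company.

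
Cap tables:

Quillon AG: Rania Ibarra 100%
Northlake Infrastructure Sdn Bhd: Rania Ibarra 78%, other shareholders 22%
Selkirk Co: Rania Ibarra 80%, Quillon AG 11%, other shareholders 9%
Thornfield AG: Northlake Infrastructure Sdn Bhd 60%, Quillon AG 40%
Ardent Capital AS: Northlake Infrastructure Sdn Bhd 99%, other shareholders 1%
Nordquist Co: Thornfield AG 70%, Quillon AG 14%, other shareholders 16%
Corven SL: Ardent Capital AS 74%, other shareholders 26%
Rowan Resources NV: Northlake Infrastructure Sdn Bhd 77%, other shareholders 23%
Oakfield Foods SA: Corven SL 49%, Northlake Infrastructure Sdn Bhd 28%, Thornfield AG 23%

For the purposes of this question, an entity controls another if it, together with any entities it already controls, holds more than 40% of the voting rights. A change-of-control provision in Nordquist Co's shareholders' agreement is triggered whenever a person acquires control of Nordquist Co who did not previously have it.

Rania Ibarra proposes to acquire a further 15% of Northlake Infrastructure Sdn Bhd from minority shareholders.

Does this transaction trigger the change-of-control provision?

No

The purchase changes only Rania's holdings, so Rania is the only person who could newly come to control Nordquist.
Rania holds 78% of Northlake, so Rania controls Northlake.
Rania holds 100% of Quillon, so Rania controls Quillon.
Northlake and Quillon together hold 60% + 40% = 100% of Thornfield, so Rania controls Thornfield.
Thornfield and Quillon together hold 70% + 14% = 84% of Nordquist, so Rania controls Nordquist.
So Rania already controls Nordquist before the transaction.
After the purchase, Rania's direct stake in Northlake rises to 78% + 15% = 93%.
Rania controlled Nordquist already, so this is not a new person acquiring control; every other person's position is unchanged or reduced.
No new person acquires control, so the clause is not triggered.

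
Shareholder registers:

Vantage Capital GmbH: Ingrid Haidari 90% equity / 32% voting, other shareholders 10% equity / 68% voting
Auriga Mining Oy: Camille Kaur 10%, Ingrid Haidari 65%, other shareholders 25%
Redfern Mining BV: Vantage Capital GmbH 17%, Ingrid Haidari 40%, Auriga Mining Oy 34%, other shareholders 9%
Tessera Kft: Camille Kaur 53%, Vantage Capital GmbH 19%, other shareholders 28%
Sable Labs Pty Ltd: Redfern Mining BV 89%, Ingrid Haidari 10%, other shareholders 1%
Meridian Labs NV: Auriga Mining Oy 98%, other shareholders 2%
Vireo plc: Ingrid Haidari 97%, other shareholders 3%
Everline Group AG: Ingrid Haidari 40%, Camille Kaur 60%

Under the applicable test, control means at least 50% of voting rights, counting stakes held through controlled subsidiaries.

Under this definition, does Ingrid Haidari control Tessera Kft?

Ingrid holds 65% of Auriga, so Ingrid controls Auriga.
Ingrid and Auriga together hold 40% + 34% = 74% of Redfern, so Ingrid controls Redfern.
Redfern and Ingrid together hold 89% + 10% = 99% of Sable, so Ingrid controls Sable.
Auriga holds 98% of Meridian, so Ingrid controls Meridian.
Ingrid holds 97% of Vireo, so Ingrid controls Vireo.
Neither Ingrid nor any entity Ingrid controls holds any voting interest in Tessera.
So Ingrid does not control Tessera.

No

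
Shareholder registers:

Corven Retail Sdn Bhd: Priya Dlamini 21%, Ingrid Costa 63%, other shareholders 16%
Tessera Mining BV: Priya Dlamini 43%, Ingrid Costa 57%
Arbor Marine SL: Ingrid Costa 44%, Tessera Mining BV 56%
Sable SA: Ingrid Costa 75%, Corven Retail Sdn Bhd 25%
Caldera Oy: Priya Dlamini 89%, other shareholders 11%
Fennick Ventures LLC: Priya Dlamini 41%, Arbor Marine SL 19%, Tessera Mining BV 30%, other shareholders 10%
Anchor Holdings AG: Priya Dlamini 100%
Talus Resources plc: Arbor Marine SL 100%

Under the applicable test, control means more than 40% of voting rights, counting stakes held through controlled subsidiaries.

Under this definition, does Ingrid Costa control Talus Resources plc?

Yes

Ingrid holds 57% of Tessera, so Ingrid controls Tessera.
Ingrid and Tessera together hold 44% + 56% = 100% of Arbor, so Ingrid controls Arbor.
Arbor holds 100% of Talus, so Ingrid controls Talus.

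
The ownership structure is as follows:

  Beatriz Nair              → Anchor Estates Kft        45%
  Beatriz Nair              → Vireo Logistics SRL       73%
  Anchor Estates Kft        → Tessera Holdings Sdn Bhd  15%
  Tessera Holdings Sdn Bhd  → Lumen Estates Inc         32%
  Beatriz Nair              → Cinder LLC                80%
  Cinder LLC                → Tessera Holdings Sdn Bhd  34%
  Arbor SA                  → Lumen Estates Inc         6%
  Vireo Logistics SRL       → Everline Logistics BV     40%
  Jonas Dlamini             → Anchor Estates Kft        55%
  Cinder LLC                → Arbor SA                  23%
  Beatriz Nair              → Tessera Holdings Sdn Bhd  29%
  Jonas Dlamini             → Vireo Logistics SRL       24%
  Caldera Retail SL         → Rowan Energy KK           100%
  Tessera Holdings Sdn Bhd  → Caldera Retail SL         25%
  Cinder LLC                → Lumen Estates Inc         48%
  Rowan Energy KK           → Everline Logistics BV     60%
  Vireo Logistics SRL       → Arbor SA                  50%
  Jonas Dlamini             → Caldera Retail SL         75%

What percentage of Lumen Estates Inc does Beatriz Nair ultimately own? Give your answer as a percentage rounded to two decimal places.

Beatriz reaches Lumen along 6 paths.
Via Vireo → Arbor: 73% × 50% × 6% = 2.19%.
Via Cinder → Arbor: 80% × 23% × 6% = 1.104%.
Via Cinder: 80% × 48% = 38.4%.
Via Tessera: 29% × 32% = 9.28%.
Via Cinder → Tessera: 80% × 34% × 32% = 8.704%.
Via Anchor → Tessera: 45% × 15% × 32% = 2.16%.
Total: 2.19% + 1.104% + 38.4% + 9.28% + 8.704% + 2.16% = 61.838%.
Rounded: 61.84%.

61.84%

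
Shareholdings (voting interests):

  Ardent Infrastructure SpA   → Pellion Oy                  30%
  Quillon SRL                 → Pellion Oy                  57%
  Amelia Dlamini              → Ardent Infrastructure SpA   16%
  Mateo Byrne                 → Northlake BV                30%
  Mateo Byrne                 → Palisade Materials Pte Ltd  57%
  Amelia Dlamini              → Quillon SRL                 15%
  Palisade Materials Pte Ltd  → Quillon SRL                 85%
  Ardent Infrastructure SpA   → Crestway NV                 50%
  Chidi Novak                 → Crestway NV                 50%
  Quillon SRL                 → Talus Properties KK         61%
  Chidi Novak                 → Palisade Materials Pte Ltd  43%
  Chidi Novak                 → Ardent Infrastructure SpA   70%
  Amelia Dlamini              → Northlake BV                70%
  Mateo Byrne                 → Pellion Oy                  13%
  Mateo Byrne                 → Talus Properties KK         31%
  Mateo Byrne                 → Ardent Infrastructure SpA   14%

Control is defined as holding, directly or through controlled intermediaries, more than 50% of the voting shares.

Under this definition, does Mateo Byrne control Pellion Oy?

Mateo holds 57% of Palisade, so Mateo controls Palisade.
Palisade holds 85% of Quillon, so Mateo controls Quillon.
Quillon and Mateo together hold 57% + 13% = 70% of Pellion, so Mateo controls Pellion.

Yes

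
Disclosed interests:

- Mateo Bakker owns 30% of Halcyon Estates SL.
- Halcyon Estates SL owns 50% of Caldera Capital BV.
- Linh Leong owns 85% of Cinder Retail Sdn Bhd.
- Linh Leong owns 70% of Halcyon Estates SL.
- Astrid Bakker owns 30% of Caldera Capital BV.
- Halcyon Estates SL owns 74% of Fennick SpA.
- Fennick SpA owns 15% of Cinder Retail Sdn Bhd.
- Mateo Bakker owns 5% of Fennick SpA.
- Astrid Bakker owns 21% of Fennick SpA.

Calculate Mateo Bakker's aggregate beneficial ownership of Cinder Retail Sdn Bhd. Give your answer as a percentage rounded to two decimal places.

4.08%

Mateo reaches Cinder along 2 paths.
Via Halcyon → Fennick: 30% × 74% × 15% = 3.33%.
Via Fennick: 5% × 15% = 0.75%.
Total: 3.33% + 0.75% = 4.08%.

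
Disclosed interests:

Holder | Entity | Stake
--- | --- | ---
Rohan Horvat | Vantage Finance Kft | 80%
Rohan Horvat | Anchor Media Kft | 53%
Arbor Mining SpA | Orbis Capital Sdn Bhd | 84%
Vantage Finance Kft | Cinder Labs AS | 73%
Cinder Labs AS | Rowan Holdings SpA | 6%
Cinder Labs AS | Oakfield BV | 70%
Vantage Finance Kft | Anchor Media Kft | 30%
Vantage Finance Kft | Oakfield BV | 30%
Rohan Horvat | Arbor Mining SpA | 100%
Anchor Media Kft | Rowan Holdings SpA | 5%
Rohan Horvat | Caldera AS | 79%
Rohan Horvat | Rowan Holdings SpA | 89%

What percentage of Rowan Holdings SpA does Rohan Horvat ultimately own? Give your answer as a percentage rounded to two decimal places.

Rohan reaches Rowan along 4 paths.
Direct stake: 89% = 89%.
Via Vantage → Cinder: 80% × 73% × 6% = 3.504%.
Via Vantage → Anchor: 80% × 30% × 5% = 1.2%.
Via Anchor: 53% × 5% = 2.65%.
Total: 89% + 3.504% + 1.2% + 2.65% = 96.354%.
Rounded: 96.35%.

96.35%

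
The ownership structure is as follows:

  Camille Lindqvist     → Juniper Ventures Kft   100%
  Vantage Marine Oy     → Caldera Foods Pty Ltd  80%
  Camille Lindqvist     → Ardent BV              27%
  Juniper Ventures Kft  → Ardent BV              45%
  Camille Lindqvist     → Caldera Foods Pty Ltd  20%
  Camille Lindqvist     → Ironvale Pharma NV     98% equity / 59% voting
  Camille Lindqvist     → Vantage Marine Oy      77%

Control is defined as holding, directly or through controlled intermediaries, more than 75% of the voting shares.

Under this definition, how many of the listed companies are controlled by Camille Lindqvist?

Camille holds 77% of Vantage, so Camille controls Vantage.
Camille holds 100% of Juniper, so Camille controls Juniper.
Vantage and Camille together hold 80% + 20% = 100% of Caldera, so Camille controls Caldera.
No other company's threshold is met.
Camille controls 3 companies.

3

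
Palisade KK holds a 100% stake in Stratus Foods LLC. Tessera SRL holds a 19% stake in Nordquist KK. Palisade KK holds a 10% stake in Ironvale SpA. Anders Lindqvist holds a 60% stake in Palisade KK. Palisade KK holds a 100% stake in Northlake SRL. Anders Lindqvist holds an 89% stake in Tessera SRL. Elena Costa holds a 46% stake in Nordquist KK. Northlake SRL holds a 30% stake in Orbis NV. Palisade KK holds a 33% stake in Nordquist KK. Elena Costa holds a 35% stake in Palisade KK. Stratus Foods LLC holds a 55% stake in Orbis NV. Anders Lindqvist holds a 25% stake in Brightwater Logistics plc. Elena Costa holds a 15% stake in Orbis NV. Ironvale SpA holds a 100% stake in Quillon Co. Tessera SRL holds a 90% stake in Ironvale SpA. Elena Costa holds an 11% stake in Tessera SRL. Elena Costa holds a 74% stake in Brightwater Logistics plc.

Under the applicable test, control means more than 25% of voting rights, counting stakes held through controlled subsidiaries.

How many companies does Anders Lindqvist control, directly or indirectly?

8

Anders holds 89% of Tessera, so Anders controls Tessera.
Anders holds 60% of Palisade, so Anders controls Palisade.
Palisade holds 100% of Stratus, so Anders controls Stratus.
Palisade holds 100% of Northlake, so Anders controls Northlake.
Tessera and Palisade together hold 90% + 10% = 100% of Ironvale, so Anders controls Ironvale.
Palisade and Tessera together hold 33% + 19% = 52% of Nordquist, so Anders controls Nordquist.
Ironvale holds 100% of Quillon, so Anders controls Quillon.
Northlake and Stratus together hold 30% + 55% = 85% of Orbis, so Anders controls Orbis.
No other company's threshold is met.
Anders controls 8 companies.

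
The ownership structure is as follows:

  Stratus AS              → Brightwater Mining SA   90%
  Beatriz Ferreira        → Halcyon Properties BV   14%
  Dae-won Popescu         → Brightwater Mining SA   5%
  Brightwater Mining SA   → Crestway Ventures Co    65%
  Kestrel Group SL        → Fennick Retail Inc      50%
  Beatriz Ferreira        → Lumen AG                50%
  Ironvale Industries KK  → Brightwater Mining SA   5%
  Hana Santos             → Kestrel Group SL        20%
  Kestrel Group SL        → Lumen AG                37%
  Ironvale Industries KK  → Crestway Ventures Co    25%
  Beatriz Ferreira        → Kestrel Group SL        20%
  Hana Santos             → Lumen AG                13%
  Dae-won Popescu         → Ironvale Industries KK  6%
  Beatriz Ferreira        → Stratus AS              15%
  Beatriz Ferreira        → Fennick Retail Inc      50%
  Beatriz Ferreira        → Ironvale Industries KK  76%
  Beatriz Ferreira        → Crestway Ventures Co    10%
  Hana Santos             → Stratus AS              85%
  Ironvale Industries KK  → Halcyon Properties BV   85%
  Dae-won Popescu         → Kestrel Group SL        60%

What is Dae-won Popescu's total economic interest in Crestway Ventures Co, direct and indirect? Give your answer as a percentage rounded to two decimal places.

4.95%

Dae-won reaches Crestway along 3 paths.
Via Ironvale → Brightwater: 6% × 5% × 65% = 0.195%.
Via Brightwater: 5% × 65% = 3.25%.
Via Ironvale: 6% × 25% = 1.5%.
Total: 0.195% + 3.25% + 1.5% = 4.945%.
Rounded: 4.95%.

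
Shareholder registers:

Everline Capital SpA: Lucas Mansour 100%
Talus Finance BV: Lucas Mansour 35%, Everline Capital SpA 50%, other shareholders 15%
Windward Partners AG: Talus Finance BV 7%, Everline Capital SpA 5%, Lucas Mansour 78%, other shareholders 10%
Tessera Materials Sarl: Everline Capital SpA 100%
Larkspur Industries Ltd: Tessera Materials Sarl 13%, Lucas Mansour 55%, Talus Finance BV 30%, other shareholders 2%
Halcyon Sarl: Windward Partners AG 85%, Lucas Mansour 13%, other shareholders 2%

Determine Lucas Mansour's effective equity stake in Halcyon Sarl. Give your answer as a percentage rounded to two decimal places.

88.61%

Lucas reaches Halcyon along 5 paths.
Via Talus → Windward: 35% × 7% × 85% = 2.0825%.
Via Everline → Talus → Windward: 100% × 50% × 7% × 85% = 2.975%.
Via Everline → Windward: 100% × 5% × 85% = 4.25%.
Via Windward: 78% × 85% = 66.3%.
Direct stake: 13% = 13%.
Total: 2.0825% + 2.975% + 4.25% + 66.3% + 13% = 88.6075%.
Rounded: 88.61%.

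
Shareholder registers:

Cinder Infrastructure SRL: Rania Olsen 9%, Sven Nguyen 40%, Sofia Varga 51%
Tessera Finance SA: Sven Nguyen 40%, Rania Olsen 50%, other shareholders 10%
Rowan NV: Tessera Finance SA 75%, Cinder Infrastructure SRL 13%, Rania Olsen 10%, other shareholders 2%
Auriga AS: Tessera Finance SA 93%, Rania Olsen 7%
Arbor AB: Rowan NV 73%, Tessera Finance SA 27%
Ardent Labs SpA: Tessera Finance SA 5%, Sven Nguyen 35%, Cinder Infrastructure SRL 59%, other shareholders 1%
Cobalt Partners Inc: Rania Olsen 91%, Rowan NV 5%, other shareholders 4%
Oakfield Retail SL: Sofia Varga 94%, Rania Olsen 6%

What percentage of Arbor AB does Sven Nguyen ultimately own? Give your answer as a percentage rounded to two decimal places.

36.50%

Sven reaches Arbor along 3 paths.
Via Tessera → Rowan: 40% × 75% × 73% = 21.9%.
Via Cinder → Rowan: 40% × 13% × 73% = 3.796%.
Via Tessera: 40% × 27% = 10.8%.
Total: 21.9% + 3.796% + 10.8% = 36.496%.
Rounded: 36.50%.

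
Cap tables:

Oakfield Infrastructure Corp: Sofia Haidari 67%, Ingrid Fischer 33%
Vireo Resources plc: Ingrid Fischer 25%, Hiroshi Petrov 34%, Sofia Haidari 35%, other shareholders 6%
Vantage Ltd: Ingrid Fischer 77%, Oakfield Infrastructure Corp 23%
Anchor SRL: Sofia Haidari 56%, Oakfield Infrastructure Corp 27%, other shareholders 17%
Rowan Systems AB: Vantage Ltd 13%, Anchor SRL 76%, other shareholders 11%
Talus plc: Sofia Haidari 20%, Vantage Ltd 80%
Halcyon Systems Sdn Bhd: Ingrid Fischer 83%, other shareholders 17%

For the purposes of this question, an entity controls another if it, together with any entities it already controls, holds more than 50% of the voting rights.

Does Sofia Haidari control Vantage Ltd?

No

Sofia holds 67% of Oakfield, so Sofia controls Oakfield.
Sofia and Oakfield together hold 56% + 27% = 83% of Anchor, so Sofia controls Anchor.
Anchor holds 76% of Rowan, so Sofia controls Rowan.
In Vantage, Sofia's side holds only 23%, not > 50%.
So Sofia does not control Vantage.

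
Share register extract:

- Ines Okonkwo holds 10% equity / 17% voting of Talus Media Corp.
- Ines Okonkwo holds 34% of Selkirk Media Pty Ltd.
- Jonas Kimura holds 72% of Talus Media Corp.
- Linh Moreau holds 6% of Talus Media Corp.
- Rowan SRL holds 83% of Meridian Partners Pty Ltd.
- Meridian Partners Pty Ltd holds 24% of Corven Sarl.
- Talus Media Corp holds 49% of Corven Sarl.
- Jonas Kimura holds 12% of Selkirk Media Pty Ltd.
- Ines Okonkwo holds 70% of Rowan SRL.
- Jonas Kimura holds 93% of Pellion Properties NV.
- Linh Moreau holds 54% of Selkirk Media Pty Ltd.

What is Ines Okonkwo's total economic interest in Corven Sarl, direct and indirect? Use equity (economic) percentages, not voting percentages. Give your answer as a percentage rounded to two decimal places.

Ines reaches Corven along 2 paths.
Via Rowan → Meridian: 70% × 83% × 24% = 13.944%.
Via Talus: 10% × 49% = 4.9%.
Total: 13.944% + 4.9% = 18.844%.
Rounded: 18.84%.

18.84%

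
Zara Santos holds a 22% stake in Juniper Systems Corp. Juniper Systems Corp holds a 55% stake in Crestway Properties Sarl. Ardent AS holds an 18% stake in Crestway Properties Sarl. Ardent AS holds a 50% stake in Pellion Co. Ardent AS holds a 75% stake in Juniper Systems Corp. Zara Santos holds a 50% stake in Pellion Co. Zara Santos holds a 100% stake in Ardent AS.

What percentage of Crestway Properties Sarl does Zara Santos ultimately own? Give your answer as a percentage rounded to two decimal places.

71.35%

Zara reaches Crestway along 3 paths.
Via Ardent: 100% × 18% = 18%.
Via Ardent → Juniper: 100% × 75% × 55% = 41.25%.
Via Juniper: 22% × 55% = 12.1%.
Total: 18% + 41.25% + 12.1% = 71.35%.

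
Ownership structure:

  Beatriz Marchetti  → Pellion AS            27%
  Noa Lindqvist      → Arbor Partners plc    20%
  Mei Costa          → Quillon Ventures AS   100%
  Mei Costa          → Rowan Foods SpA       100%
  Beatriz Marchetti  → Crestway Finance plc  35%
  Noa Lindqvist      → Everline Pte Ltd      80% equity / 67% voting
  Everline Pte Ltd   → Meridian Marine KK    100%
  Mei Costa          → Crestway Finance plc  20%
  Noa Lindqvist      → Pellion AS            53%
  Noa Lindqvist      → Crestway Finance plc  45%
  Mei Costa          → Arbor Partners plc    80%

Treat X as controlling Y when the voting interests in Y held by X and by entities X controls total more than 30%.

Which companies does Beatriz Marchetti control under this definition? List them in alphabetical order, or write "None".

Crestway Finance plc

Beatriz holds 35% of Crestway, so Beatriz controls Crestway.
No other company's threshold is met.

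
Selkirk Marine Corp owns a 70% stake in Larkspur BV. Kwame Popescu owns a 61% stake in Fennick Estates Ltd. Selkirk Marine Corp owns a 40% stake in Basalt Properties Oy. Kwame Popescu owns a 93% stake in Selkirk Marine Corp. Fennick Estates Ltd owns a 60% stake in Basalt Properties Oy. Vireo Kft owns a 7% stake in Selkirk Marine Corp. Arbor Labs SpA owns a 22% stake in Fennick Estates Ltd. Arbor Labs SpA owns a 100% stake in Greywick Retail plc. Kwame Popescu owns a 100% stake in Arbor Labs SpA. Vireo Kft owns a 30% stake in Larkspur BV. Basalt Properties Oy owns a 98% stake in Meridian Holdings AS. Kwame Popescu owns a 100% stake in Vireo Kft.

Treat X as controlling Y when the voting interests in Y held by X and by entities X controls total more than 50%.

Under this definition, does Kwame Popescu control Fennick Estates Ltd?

Yes

Kwame holds 100% of Arbor, so Kwame controls Arbor.
Kwame and Arbor together hold 61% + 22% = 83% of Fennick, so Kwame controls Fennick.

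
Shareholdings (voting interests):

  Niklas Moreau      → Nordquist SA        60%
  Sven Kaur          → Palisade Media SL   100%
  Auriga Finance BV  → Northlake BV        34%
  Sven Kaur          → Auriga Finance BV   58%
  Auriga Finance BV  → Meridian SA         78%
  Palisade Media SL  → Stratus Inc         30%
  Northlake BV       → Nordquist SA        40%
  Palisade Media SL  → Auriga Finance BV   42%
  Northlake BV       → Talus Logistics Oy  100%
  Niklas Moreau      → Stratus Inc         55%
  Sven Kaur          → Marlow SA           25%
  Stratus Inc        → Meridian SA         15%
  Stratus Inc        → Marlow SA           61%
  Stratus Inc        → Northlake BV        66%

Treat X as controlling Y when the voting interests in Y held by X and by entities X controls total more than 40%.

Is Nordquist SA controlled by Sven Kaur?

Sven holds 100% of Palisade, so Sven controls Palisade.
Sven and Palisade together hold 58% + 42% = 100% of Auriga, so Sven controls Auriga.
Auriga holds 78% of Meridian, so Sven controls Meridian.
Neither Sven nor any entity Sven controls holds any voting interest in Nordquist.
So Sven does not control Nordquist.

No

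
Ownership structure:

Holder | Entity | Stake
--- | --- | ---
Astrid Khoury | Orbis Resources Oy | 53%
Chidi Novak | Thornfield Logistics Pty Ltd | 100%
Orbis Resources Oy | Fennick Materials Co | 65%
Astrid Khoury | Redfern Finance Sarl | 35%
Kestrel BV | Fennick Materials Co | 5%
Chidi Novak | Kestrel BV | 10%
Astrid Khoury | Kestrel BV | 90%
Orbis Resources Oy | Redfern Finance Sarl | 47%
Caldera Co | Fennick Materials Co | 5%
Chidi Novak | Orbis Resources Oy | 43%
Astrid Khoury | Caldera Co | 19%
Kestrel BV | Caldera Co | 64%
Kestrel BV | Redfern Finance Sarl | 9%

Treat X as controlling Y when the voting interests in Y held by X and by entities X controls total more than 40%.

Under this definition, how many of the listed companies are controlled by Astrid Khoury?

Astrid holds 90% of Kestrel, so Astrid controls Kestrel.
Astrid holds 53% of Orbis, so Astrid controls Orbis.
Orbis and Astrid and Kestrel together hold 47% + 35% + 9% = 91% of Redfern, so Astrid controls Redfern.
Kestrel and Astrid together hold 64% + 19% = 83% of Caldera, so Astrid controls Caldera.
Kestrel and Caldera and Orbis together hold 5% + 5% + 65% = 75% of Fennick, so Astrid controls Fennick.
No other company's threshold is met.
Astrid controls 5 companies.

5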